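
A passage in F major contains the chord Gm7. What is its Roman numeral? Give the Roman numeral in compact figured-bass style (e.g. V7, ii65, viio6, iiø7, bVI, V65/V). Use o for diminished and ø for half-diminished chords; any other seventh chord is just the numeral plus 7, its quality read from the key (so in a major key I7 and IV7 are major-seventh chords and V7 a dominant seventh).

Stacked in thirds the chord is G-Bb-D-F: a minor seventh chord on G.
G is scale degree 2 in F major, and a minor seventh chord on that degree is written ii7.

ii7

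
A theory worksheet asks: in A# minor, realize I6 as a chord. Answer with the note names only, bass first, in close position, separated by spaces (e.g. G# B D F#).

C## E# A#

Scale degree 1 in A# minor is A#; here the chord built on it is altered to a major triad. I6 is the major tonic (Picardy third), borrowed from the parallel major.
So the chord is A#-C##-E#.
The figured bass 6 indicates first inversion, placing the third (C##) in the bass: C##-E#-A#.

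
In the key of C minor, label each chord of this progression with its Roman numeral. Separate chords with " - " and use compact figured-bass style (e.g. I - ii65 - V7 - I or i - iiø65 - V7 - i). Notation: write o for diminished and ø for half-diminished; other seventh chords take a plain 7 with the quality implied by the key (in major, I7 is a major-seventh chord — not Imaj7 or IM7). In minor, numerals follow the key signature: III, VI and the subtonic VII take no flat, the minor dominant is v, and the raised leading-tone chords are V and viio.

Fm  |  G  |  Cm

iv - V - i

Fm: minor triad on F = scale degree 4 → iv.
G: major triad on G = scale degree 5 → V.
Cm: minor triad on C = scale degree 1 → i.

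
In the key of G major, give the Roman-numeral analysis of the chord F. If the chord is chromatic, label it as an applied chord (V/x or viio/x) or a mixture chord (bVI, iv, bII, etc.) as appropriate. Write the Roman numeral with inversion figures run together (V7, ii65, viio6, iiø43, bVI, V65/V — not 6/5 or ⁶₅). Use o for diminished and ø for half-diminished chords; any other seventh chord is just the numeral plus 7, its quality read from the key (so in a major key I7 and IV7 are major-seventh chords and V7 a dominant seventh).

Stacked in thirds the chord is F-A-C: a major triad on F.
F is the lowered seventh degree of G major (diatonic 7 would be F#). This is a major triad on the lowered seventh degree (the subtonic), borrowed from the parallel minor.

bVII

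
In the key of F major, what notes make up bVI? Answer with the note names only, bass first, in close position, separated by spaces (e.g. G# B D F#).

Db F Ab

bVI is a major triad on the lowered sixth degree, borrowed from the parallel minor. In F major that root is Db.
So the chord is Db-F-Ab, a major triad.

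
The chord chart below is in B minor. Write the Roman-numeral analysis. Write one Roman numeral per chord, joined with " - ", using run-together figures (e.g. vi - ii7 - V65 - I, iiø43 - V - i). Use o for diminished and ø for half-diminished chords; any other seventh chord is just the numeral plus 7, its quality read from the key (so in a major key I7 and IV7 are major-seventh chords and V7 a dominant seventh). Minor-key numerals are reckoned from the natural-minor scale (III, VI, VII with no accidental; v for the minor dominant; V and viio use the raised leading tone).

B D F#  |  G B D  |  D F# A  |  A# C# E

i - VI - III - viio

B-D-F#: minor triad on B = scale degree 1 → i.
G-B-D: root G is the submediant; major triad there is VI.
D-F#-A: major triad on D = scale degree 3 → III.
A#-C#-E: diminished triad on A# = scale degree 7 → viio.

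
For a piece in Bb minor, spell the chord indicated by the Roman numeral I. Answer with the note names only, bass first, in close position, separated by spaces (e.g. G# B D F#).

Bb D F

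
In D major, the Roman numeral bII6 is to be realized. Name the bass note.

bII in D major has root Eb; the chord is Eb-G-Bb.
The figure 6 means first inversion — the third is in the bass.

G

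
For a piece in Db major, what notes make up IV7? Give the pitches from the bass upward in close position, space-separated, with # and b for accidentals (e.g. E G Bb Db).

Gb Bb Db F

The numeral's case and figure indicate a major seventh chord. In Db major its root, the subdominant, is Gb.
That chord is spelled Gb-Bb-Db-F.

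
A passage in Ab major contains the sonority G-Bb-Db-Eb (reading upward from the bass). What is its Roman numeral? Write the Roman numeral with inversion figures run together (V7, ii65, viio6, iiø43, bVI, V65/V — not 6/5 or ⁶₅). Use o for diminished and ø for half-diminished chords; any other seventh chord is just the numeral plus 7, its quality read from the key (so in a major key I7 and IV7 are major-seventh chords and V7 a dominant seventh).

Stacked in thirds the chord is Eb-G-Bb-Db: a dominant seventh chord on Eb.
Eb is scale degree 5 in Ab major, and a dominant seventh chord on that degree is written V7.
With G in the bass the chord is in first inversion, so the figured bass is 65.

V65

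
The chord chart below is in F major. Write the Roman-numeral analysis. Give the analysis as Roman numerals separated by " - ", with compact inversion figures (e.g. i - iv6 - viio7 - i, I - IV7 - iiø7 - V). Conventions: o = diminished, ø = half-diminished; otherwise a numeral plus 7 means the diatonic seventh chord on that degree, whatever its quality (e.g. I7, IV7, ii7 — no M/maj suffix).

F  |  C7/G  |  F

F: major triad on F = scale degree 1 → I.
C7/G: dominant seventh chord on C = scale degree 5 → V43.
F has root F, degree 1 in F major, so I.

I - V43 - I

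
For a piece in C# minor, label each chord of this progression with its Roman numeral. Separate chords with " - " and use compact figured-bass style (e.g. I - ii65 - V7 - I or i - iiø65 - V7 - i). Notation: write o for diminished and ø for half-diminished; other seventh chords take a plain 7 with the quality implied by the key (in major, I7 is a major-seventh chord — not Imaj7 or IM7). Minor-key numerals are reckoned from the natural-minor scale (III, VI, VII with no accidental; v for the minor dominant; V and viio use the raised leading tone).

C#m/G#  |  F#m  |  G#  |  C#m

C#m/G# has root C#, degree 1 in C# minor, so i64.
F#m: minor triad on F# = scale degree 4 → iv.
G#: major triad on G# = scale degree 5 → V.
C#m: minor triad on C# = scale degree 1 → i.

i64 - iv - V - i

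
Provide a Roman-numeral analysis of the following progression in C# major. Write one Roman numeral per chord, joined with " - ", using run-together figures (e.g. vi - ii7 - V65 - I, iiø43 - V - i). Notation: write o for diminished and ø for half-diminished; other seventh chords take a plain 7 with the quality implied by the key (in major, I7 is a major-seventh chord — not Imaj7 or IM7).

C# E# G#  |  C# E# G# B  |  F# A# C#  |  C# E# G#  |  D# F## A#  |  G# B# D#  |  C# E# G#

I - V7/IV - IV - I - V/V - V - I

C#-E#-G# has root C#, degree 1 in C# major, so I.
C#-E#-G#-B: a dominant seventh chord on C#, the applied dominant of IV → V7/IV.
F#-A#-C# has root F#, degree 4 in C# major, so IV.
C#-E#-G#: major triad on C# = scale degree 1 → I.
D#-F##-A#: chromatic; D# is V of V, so V/V.
G#-B#-D# has root G#, degree 5 in C# major, so V.
C#-E#-G# has root C#, degree 1 in C# major, so I.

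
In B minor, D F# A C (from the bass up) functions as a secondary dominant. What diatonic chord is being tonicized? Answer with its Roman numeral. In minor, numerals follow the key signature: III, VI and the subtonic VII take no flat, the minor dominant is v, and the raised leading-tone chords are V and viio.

VI

The chord is a dominant seventh chord on D.
A dominant resolves down a perfect fifth: D → G. In B minor, G is scale degree 6, i.e. VI.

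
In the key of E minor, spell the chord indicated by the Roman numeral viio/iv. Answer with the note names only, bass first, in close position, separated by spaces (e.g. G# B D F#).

G# B D

The slash marks an applied leading-tone chord: viio of iv. In E minor, iv is A, so the leading tone to it is G#, a half step below.
Building a diminished triad on G# gives G#-B-D.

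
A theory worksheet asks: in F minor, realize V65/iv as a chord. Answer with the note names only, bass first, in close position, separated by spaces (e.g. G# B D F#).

A C Eb F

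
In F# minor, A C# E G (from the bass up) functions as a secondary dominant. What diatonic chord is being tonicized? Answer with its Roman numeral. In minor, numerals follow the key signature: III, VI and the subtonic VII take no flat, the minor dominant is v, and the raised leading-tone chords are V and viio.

The chord is a dominant seventh chord on A.
A dominant resolves down a perfect fifth: A → D. In F# minor, D is scale degree 6, i.e. VI.

VI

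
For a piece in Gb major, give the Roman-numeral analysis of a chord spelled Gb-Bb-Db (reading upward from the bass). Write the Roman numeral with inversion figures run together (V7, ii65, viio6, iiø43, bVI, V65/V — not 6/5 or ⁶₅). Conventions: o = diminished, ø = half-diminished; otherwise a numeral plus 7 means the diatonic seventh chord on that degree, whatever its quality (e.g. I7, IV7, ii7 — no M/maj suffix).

The pitches Gb-Bb-Db form a major triad rooted on Gb.
In Gb major, Gb is the tonic; the diatonic major triad there is I.

I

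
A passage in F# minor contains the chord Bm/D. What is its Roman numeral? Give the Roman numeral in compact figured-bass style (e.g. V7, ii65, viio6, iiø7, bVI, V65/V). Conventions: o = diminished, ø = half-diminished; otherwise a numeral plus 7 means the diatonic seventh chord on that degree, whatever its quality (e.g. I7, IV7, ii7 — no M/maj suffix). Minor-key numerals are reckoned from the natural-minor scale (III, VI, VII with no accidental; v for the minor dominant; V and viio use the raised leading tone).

The pitches B-D-F# form a minor triad rooted on B.
In F# minor, B is the subdominant; the diatonic minor triad there is iv.
With D in the bass the chord is in first inversion, so the figured bass is 6.

iv6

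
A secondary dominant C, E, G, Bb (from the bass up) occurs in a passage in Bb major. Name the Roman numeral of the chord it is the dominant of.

V

The chord is a dominant seventh chord on C.
A dominant resolves down a perfect fifth: C → F. In Bb major, F is scale degree 5, i.e. V.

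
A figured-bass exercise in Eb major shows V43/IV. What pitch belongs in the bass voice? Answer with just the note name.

Bb

The applied chord V43/IV is rooted on Eb: Eb-G-Bb-Db.
The figure 43 means second inversion — the fifth is in the bass.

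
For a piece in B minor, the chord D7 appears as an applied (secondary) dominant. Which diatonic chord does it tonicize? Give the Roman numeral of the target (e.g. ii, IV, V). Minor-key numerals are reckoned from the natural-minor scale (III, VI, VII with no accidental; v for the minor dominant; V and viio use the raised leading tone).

The chord is a dominant seventh chord on D.
A dominant resolves down a perfect fifth: D → G. In B minor, G is scale degree 6, i.e. VI.

VI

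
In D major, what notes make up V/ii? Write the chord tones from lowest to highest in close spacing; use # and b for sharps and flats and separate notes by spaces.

B D# F#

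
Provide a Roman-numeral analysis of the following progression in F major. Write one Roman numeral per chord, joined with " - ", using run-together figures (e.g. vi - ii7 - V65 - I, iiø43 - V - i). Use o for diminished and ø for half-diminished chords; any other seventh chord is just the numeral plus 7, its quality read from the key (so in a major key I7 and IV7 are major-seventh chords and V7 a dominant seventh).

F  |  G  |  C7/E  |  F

F: major triad on F = scale degree 1 → I.
G is the secondary dominant of V (major triad on G): V/V.
C7/E: root C is the dominant; dominant seventh chord there is V65.
F has root F, degree 1 in F major, so I.

I - V/V - V65 - I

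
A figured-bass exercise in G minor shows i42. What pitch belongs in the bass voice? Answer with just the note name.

F

i in G minor has root G; the chord is G-Bb-D-F.
The figure 42 means third inversion — the seventh is in the bass.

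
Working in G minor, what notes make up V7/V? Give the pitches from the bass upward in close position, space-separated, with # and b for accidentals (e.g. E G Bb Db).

The slash means an applied dominant: we want the dominant of V. In G minor, V is D major, and its dominant is built on A.
Building a dominant seventh chord on A gives A-C#-E-G.

A C# E G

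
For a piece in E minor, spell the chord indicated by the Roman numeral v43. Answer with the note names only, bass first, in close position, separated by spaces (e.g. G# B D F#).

The numeral's case and figure indicate a minor seventh chord. In E minor its root, the dominant, is B.
That chord is spelled B-D-F#-A.
The figured bass 43 indicates second inversion, placing the fifth (F#) in the bass: F#-A-B-D.

F# A B D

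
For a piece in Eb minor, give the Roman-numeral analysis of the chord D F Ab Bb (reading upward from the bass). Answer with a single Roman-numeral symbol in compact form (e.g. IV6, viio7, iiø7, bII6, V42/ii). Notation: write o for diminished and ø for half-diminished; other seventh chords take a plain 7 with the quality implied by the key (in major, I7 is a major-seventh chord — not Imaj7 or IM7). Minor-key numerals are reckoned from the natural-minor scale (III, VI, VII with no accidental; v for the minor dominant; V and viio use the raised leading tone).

V65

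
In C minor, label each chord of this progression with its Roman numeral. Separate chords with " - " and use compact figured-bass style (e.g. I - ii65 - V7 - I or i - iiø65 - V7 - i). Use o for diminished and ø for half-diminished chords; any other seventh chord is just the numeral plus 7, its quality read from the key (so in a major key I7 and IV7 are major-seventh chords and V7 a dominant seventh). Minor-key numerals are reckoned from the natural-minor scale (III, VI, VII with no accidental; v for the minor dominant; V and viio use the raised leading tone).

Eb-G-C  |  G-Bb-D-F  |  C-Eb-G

i6 - v7 - i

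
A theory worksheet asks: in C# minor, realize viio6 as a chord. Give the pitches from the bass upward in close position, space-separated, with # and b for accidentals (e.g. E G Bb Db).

In C# minor, the leading-tone chord is built on the raised seventh degree, B#.
That chord is spelled B#-D#-F#.
With the 6 figure the chord is in first inversion; from the bass D# upward in close position it reads D#-F#-B#.

D# F# B#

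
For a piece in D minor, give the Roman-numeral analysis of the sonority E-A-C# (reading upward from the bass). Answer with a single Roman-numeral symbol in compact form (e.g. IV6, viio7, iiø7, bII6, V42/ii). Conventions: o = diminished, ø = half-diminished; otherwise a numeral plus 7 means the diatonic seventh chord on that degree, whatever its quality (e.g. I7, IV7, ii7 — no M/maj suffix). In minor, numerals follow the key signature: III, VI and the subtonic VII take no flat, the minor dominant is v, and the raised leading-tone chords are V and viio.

V64

The pitches A-C#-E form a major triad rooted on A.
A is scale degree 5 in D minor, and a major triad on that degree is written V.
With E in the bass the chord is in second inversion, so the figured bass is 64.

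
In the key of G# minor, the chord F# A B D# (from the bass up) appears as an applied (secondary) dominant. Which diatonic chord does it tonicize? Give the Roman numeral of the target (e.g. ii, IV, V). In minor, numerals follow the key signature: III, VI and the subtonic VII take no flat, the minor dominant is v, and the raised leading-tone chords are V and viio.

VI

The chord is a dominant seventh chord on B.
A dominant resolves down a perfect fifth: B → E. In G# minor, E is scale degree 6, i.e. VI.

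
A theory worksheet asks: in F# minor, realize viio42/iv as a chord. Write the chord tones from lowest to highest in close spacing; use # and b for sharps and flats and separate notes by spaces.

G A# C# E

The slash marks an applied leading-tone chord: viio of iv. In F# minor, iv is B, so the leading tone to it is A#, a half step below.
Building a fully diminished seventh chord on A# gives A#-C#-E-G.
With the 42 figure the chord is in third inversion; from the bass G upward in close position it reads G-A#-C#-E.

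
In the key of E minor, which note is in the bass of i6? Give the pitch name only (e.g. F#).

G

i in E minor has root E; the chord is E-G-B.
The figure 6 means first inversion — the third is in the bass.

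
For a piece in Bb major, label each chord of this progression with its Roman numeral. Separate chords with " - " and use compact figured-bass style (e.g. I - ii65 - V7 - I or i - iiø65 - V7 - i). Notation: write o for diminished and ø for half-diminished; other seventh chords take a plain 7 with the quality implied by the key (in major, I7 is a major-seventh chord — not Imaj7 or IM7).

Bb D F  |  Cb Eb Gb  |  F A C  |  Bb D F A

I - bII - V - I7

Bb-D-F: root Bb is the tonic; major triad there is I.
Cb-Eb-Gb: major triad on Cb — chromatic; Cb is the lowered second degree, so this is the Neapolitan chord, bII.
F-A-C: root F is the dominant; major triad there is V.
Bb-D-F-A: major seventh chord on Bb = scale degree 1 → I7.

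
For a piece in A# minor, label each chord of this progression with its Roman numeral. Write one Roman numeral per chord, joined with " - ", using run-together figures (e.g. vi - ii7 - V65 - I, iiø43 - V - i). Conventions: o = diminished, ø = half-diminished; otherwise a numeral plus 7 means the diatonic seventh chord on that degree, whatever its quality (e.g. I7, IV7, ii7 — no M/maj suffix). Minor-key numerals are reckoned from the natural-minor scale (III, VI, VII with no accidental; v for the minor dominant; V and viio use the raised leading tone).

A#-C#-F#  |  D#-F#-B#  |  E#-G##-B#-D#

VI6 - iio6 - V7

A#-C#-F# has root F#, degree 6 in A# minor, so VI6.
D#-F#-B#: root B# is the supertonic; diminished triad there is iio6.
E#-G##-B#-D# has root E#, degree 5 in A# minor, so V7.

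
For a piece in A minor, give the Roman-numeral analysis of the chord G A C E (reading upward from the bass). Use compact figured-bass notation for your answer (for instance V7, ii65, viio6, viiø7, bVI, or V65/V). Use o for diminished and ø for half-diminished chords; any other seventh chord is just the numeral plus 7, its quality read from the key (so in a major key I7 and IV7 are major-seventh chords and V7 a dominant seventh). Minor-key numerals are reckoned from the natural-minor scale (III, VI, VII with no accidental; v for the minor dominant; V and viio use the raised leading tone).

The pitches A-C-E-G form a minor seventh chord rooted on A.
In A minor, A is the tonic; the diatonic minor seventh chord there is i7.
With G in the bass the chord is in third inversion, so the figured bass is 42.

i42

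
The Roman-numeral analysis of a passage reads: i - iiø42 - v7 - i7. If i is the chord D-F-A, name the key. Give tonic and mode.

D minor

i is given as D-F-A — a minor triad with root D.
If D is scale degree 1 and the mode makes that degree carry a minor triad, the tonic is D and the mode is minor.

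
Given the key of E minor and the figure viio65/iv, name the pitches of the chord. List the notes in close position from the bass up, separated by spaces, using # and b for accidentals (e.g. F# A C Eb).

B D F G#

viio65/iv is a secondary leading-tone chord. The target iv is A in E minor; the applied chord is rooted a semitone below, on G#.
Building a fully diminished seventh chord on G# gives G#-B-D-F.
With the 65 figure the chord is in first inversion; from the bass B upward in close position it reads B-D-F-G#.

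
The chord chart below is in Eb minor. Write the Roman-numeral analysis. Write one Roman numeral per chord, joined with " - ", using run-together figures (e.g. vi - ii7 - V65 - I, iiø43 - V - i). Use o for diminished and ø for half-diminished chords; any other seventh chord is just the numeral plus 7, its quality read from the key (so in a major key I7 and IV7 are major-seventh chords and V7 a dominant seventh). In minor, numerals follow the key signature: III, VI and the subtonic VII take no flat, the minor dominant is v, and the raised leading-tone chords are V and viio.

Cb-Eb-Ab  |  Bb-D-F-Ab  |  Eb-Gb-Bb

Cb-Eb-Ab: root Ab is the subdominant; minor triad there is iv6.
Bb-D-F-Ab: dominant seventh chord on Bb = scale degree 5 → V7.
Eb-Gb-Bb: root Eb is the tonic; minor triad there is i.

iv6 - V7 - i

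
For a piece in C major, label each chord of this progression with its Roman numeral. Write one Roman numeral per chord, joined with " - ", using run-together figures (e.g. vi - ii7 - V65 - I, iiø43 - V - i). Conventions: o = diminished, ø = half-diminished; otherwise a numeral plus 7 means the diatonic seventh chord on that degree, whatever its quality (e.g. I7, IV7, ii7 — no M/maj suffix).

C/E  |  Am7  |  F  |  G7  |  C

I6 - vi7 - IV - V7 - I

C/E: root C is the tonic; major triad there is I6.
Am7 has root A, degree 6 in C major, so vi7.
F has root F, degree 4 in C major, so IV.
G7 has root G, degree 5 in C major, so V7.
C has root C, degree 1 in C major, so I.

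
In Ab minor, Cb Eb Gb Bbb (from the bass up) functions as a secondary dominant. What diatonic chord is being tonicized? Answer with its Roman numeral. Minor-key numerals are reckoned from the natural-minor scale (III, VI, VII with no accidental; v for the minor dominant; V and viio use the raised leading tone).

VI

The chord is a dominant seventh chord on Cb.
A dominant resolves down a perfect fifth: Cb → Fb. In Ab minor, Fb is scale degree 6, i.e. VI.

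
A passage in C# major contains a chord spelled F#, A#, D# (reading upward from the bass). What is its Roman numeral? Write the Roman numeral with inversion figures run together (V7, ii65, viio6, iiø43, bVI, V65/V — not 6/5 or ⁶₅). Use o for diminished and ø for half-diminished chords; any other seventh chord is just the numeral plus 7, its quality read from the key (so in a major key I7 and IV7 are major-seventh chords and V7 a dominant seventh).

The pitches D#-F#-A# form a minor triad rooted on D#.
D# is scale degree 2 in C# major, and a minor triad on that degree is written ii.
With F# in the bass the chord is in first inversion, so the figured bass is 6.

ii6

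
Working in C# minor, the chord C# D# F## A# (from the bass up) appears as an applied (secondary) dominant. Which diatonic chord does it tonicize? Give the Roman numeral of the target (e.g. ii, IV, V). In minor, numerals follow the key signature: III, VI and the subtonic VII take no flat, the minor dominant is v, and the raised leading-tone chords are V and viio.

V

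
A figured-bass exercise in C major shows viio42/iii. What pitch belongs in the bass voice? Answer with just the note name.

C

The applied chord viio42/iii is rooted on D#: D#-F#-A-C.
The figure 42 means third inversion — the seventh is in the bass.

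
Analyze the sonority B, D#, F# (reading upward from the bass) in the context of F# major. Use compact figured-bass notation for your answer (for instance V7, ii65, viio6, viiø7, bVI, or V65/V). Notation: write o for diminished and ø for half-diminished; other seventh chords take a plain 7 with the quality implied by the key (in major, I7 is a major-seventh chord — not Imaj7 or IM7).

IV

The pitches B-D#-F# form a major triad rooted on B.
In F# major, B is the subdominant; the diatonic major triad there is IV.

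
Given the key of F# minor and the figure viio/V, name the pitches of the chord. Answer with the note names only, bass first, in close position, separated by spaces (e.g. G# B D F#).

B# D# F#

viio/V is a secondary leading-tone chord. The target V is C# in F# minor; the applied chord is rooted a semitone below, on B#.
Building a diminished triad on B# gives B#-D#-F#.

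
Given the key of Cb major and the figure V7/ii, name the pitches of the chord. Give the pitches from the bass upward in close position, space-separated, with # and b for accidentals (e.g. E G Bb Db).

V7/ii is a secondary dominant — the dominant seventh of ii. ii in Cb major is Db, so the applied chord's root is Ab, a perfect fifth above.
Building a dominant seventh chord on Ab gives Ab-C-Eb-Gb.

Ab C Eb Gb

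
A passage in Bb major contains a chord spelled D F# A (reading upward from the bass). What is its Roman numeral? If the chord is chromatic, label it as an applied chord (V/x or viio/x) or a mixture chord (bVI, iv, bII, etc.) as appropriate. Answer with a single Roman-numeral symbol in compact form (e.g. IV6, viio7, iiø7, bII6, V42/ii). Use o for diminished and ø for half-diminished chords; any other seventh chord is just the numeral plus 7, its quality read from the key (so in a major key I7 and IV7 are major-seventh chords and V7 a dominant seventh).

V/vi

The pitches D-F#-A form a major triad rooted on D.
D is not a diatonic chord root with this quality in Bb major, but it lies a perfect fifth above G (vi), so the chord functions as an applied dominant of vi.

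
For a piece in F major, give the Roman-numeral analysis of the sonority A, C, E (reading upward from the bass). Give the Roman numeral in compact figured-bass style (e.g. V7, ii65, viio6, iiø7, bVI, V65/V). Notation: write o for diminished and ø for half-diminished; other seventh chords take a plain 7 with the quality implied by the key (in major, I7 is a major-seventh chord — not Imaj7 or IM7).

iii

The pitches A-C-E form a minor triad rooted on A.
In F major, A is the mediant; the diatonic minor triad there is iii.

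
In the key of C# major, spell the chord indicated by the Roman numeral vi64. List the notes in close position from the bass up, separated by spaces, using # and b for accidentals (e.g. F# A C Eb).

E# A# C#

In C# major, the submediant is A#, and the diatonic chord built there is a minor triad.
Stacking thirds from A# gives A#-C#-E#.
The figured bass 64 indicates second inversion, placing the fifth (E#) in the bass: E#-A#-C#.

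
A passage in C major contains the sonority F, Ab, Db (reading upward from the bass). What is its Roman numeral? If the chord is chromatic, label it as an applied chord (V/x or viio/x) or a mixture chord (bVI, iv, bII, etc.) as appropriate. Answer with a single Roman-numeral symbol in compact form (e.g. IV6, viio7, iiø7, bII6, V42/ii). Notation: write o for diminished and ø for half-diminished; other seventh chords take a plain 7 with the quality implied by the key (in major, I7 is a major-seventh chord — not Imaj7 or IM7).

Stacked in thirds the chord is Db-F-Ab: a major triad on Db.
Db is the lowered second degree of C major (diatonic 2 would be D). This is the Neapolitan sixth — a major triad on the lowered second degree, here in its customary first inversion.
With F in the bass the chord is in first inversion, so the figured bass is 6.

bII6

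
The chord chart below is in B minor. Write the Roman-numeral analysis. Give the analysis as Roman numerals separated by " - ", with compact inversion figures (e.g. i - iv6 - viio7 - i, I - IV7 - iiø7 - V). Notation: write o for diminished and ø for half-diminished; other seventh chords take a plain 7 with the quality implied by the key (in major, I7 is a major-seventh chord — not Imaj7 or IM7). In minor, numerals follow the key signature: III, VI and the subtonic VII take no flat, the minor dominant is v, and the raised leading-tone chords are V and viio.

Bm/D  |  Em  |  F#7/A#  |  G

Bm/D: root B is the tonic; minor triad there is i6.
Em: root E is the subdominant; minor triad there is iv.
F#7/A#: dominant seventh chord on F# = scale degree 5 → V65.
G: root G is the submediant; major triad there is VI.

i6 - iv - V65 - VI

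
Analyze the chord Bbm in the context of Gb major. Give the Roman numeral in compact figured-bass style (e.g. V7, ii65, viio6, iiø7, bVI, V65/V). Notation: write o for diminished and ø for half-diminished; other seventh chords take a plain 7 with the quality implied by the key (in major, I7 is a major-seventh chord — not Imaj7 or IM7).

The pitches Bb-Db-F form a minor triad rooted on Bb.
Bb is scale degree 3 in Gb major, and a minor triad on that degree is written iii.

iii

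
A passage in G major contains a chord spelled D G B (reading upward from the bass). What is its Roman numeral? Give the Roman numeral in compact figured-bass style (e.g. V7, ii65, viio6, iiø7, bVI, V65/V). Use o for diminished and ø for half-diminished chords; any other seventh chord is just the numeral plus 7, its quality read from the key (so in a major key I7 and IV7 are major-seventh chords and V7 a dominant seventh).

I64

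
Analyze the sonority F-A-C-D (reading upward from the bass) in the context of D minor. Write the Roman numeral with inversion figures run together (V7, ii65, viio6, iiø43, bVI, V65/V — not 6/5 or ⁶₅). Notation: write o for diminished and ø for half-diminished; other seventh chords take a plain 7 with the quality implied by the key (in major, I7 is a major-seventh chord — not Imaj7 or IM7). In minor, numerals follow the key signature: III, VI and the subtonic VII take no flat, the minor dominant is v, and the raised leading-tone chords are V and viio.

Stacked in thirds the chord is D-F-A-C: a minor seventh chord on D.
In D minor, D is the tonic; the diatonic minor seventh chord there is i7.
With F in the bass the chord is in first inversion, so the figured bass is 65.

i65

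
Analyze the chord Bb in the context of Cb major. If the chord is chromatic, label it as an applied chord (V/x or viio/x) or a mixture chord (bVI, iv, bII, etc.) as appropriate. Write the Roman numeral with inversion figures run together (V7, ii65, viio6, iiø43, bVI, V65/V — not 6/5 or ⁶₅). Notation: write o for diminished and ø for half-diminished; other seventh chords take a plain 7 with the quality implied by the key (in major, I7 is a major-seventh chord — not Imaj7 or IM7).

Stacked in thirds the chord is Bb-D-F: a major triad on Bb.
Bb is not a diatonic chord root with this quality in Cb major, but it lies a perfect fifth above Eb (iii), so the chord functions as an applied dominant of iii.

V/iii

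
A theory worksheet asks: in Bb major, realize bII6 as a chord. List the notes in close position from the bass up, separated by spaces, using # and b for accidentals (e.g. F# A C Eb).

Scale degree 2 in Bb major is C; lowering it a half step gives Cb. bII6 is the Neapolitan sixth — a major triad on the lowered second degree, here in its customary first inversion.
So the chord is Cb-Eb-Gb, a major triad.
The figured bass 6 indicates first inversion, placing the third (Eb) in the bass: Eb-Gb-Cb.

Eb Gb Cb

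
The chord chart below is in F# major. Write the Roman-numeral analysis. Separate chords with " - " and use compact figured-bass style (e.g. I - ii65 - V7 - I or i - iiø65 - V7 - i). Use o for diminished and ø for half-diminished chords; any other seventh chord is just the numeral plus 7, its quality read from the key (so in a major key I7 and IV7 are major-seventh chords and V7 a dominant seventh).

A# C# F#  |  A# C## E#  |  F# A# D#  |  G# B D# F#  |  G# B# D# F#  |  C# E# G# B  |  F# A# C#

I6 - V/vi - vi6 - ii7 - V7/V - V7 - I

A#-C#-F#: major triad on F# = scale degree 1 → I6.
A#-C##-E#: a major triad on A#, the applied dominant of vi → V/vi.
F#-A#-D# has root D#, degree 6 in F# major, so vi6.
G#-B-D#-F# has root G#, degree 2 in F# major, so ii7.
G#-B#-D#-F#: a dominant seventh chord on G#, the applied dominant of V → V7/V.
C#-E#-G#-B: root C# is the dominant; dominant seventh chord there is V7.
F#-A#-C# has root F#, degree 1 in F# major, so I.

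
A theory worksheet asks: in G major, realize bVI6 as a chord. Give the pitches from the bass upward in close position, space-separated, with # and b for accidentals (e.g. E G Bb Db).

G Bb Eb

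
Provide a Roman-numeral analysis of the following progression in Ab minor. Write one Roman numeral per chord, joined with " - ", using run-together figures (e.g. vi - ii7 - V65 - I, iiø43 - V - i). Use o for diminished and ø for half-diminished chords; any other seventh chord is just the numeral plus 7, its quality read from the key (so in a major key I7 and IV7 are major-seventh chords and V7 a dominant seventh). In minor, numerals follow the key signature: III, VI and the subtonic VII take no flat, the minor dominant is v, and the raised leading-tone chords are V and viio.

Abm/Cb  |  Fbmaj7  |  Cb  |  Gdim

i6 - VI7 - III - viio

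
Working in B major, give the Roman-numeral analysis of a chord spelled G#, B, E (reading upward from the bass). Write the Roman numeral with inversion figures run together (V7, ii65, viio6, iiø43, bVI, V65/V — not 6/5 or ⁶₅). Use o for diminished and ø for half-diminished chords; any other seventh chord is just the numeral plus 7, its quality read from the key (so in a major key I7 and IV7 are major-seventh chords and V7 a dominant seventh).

IV6

Stacked in thirds the chord is E-G#-B: a major triad on E.
In B major, E is the subdominant; the diatonic major triad there is IV.
With G# in the bass the chord is in first inversion, so the figured bass is 6.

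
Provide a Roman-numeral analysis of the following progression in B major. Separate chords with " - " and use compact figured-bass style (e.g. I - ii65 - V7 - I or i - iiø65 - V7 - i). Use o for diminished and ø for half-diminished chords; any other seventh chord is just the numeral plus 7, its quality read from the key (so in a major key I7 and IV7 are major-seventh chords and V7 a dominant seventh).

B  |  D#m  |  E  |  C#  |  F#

B has root B, degree 1 in B major, so I.
D#m: root D# is the mediant; minor triad there is iii.
E: major triad on E = scale degree 4 → IV.
C# is the secondary dominant of V (major triad on C#): V/V.
F# has root F#, degree 5 in B major, so V.

I - iii - IV - V/V - V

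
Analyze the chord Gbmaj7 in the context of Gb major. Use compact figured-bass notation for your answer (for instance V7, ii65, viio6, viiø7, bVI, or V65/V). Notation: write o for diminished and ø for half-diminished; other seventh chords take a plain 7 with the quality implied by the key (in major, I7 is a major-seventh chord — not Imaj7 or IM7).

I7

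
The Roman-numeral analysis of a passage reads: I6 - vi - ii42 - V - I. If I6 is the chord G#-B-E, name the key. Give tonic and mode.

The anchor chord is a major triad on E, labeled I6.
If E is scale degree 1 and the mode makes that degree carry a major triad, the tonic is E and the mode is major.

E major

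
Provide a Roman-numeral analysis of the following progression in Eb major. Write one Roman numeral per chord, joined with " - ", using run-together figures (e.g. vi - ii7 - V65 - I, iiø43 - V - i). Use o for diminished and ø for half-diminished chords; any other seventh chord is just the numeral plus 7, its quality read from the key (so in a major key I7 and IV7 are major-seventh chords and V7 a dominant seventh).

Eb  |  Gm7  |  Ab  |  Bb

Eb: root Eb is the tonic; major triad there is I.
Gm7: minor seventh chord on G = scale degree 3 → iii7.
Ab has root Ab, degree 4 in Eb major, so IV.
Bb: root Bb is the dominant; major triad there is V.

I - iii7 - IV - V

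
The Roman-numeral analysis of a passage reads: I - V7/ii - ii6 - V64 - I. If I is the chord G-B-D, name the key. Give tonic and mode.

The chord G is a major triad rooted on G; its label is I.
If G is scale degree 1 and the mode makes that degree carry a major triad, the tonic is G and the mode is major.

G major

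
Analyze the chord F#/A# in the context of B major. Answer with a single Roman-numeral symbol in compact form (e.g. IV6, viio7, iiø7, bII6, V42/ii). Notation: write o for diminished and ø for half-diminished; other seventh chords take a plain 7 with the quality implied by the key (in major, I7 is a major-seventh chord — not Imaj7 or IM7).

The pitches F#-A#-C# form a major triad rooted on F#.
In B major, F# is the dominant; the diatonic major triad there is V.
With A# in the bass the chord is in first inversion, so the figured bass is 6.

V6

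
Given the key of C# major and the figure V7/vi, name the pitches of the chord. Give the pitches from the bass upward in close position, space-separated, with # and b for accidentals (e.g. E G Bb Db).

The slash means an applied dominant: we want the dominant of vi. In C# major, vi is A# minor, and its dominant is built on E#.
Building a dominant seventh chord on E# gives E#-G##-B#-D#.

E# G## B# D#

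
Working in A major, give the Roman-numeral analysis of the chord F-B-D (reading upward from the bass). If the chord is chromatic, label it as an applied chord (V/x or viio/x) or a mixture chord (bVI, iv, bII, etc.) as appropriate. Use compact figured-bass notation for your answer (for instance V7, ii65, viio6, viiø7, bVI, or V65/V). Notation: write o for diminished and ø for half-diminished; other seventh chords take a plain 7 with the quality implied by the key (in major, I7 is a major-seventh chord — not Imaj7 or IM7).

Stacked in thirds the chord is B-D-F: a diminished triad on B.
B is the second degree of A major. This is the diminished supertonic triad, borrowed from the parallel minor.
With F in the bass the chord is in second inversion, so the figured bass is 64.

iio64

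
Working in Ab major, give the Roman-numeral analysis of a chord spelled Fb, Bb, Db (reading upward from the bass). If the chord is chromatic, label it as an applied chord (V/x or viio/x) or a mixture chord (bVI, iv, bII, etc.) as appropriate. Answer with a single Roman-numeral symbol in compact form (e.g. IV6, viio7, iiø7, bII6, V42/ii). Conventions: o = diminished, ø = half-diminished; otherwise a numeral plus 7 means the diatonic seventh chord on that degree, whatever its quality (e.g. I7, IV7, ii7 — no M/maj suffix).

iio64

Stacked in thirds the chord is Bb-Db-Fb: a diminished triad on Bb.
Bb is the second degree of Ab major. This is the diminished supertonic triad, borrowed from the parallel minor.
With Fb in the bass the chord is in second inversion, so the figured bass is 64.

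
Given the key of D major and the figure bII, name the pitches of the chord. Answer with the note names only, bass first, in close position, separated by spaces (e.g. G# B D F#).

Eb G Bb

Scale degree 2 in D major is E; lowering it a half step gives Eb. bII is the Neapolitan chord — a major triad on the lowered second degree.
So the chord is Eb-G-Bb, a major triad.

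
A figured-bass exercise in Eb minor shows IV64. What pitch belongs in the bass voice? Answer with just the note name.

IV in Eb minor has root Ab; the chord is Ab-C-Eb.
The figure 64 means second inversion — the fifth is in the bass.

Eb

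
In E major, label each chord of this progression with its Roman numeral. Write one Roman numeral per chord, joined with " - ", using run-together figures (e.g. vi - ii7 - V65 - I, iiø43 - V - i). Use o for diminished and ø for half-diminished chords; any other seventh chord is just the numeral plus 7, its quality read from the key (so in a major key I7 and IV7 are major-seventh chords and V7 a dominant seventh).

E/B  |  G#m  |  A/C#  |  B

E/B: major triad on E = scale degree 1 → I64.
G#m has root G#, degree 3 in E major, so iii.
A/C#: root A is the subdominant; major triad there is IV6.
B: root B is the dominant; major triad there is V.

I64 - iii - IV6 - V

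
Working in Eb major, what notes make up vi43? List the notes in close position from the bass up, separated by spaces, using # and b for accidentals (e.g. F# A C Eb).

The numeral's case and figure indicate a minor seventh chord. In Eb major its root, the sixth degree, is C.
Stacking thirds from C gives C-Eb-G-Bb.
With the 43 figure the chord is in second inversion; from the bass G upward in close position it reads G-Bb-C-Eb.

G Bb C Eb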